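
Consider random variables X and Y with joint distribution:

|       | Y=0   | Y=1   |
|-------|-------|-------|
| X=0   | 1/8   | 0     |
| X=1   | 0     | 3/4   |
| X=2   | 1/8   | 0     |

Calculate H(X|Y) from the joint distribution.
Marginal P(Y) (column sums):
  P(Y=0) = 1/8 + 0 + 1/8 = 1/4
  P(Y=1) = 0 + 3/4 + 0 = 3/4

H(X|Y) = -Σ P(X,Y)·log₂ P(X|Y), where P(X|Y) = P(X,Y) / P(Y)
  (cells with P(X,Y) = 0 contribute 0)
  (X=0,Y=0): P(X|Y) = (1/8)/(1/4) = 1/2;  -(1/8)·log₂(1/2) = 0.1250
  (X=1,Y=1): P(X|Y) = (3/4)/(3/4) = 1;  -(3/4)·log₂(1) = 0.0000
  (X=2,Y=0): P(X|Y) = (1/8)/(1/4) = 1/2;  -(1/8)·log₂(1/2) = 0.1250
H(X|Y) = 0.1250 + 0.0000 + 0.1250
  = 0.2500 bits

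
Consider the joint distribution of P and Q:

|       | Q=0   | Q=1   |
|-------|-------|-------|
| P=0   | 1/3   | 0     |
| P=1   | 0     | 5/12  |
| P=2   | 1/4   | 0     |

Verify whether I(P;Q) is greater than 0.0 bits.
Marginal P(P) (row sums):
  P(P=0) = 1/3 + 0 = 1/3
  P(P=1) = 0 + 5/12 = 5/12
  P(P=2) = 1/4 + 0 = 1/4
Marginal P(Q) (column sums):
  P(Q=0) = 1/3 + 0 + 1/4 = 7/12
  P(Q=1) = 0 + 5/12 + 0 = 5/12

H(P) = -[(1/3)·log₂(1/3) + (5/12)·log₂(5/12) + (1/4)·log₂(1/4)]
  = 0.5283 + 0.5263 + 0.5000
  = 1.5546 bits
H(Q) = -[(7/12)·log₂(7/12) + (5/12)·log₂(5/12)]
  = 0.4536 + 0.5263
  = 0.9799 bits
H(P,Q) = -[(1/3)·log₂(1/3) + (5/12)·log₂(5/12) + (1/4)·log₂(1/4)]
  = 0.5283 + 0.5263 + 0.5000
  = 1.5546 bits

I(P;Q) = H(P) + H(Q) - H(P,Q)
  = 1.5546 + 0.9799 - 1.5546
  = 0.9799 bits

Yes. I(P;Q) = 0.9799 bits, which is > 0.0 bits.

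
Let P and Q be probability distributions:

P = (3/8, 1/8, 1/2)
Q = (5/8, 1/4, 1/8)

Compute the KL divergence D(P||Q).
D(P||Q) = Σ P(i) log₂(P(i)/Q(i))
  i=0: (3/8) × log₂((3/8)/(5/8)) = (3/8) × log₂(3/5) = -0.2764
  i=1: (1/8) × log₂((1/8)/(1/4)) = (1/8) × log₂(1/2) = -0.1250
  i=2: (1/2) × log₂((1/2)/(1/8)) = (1/2) × log₂(4) = 1.0000
D(P||Q) = -0.2764 - 0.1250 + 1.0000
  = 0.5986 bits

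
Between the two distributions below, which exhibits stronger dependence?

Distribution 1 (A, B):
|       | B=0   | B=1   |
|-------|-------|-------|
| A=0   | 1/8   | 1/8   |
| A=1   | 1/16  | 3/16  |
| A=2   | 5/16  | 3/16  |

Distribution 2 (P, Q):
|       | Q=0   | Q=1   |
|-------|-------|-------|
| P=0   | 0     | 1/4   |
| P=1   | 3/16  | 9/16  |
Distribution 1 (A, B):
Marginal P(A) (row sums):
  P(A=0) = 1/8 + 1/8 = 1/4
  P(A=1) = 1/16 + 3/16 = 1/4
  P(A=2) = 5/16 + 3/16 = 1/2
Marginal P(B) (column sums):
  P(B=0) = 1/8 + 1/16 + 5/16 = 1/2
  P(B=1) = 1/8 + 3/16 + 3/16 = 1/2

H(A) = -[(1/4)·log₂(1/4) + (1/4)·log₂(1/4) + (1/2)·log₂(1/2)]
  = 0.5000 + 0.5000 + 0.5000
  = 1.5000 bits
H(B) = -[(1/2)·log₂(1/2) + (1/2)·log₂(1/2)]
  = 0.5000 + 0.5000
  = 1.0000 bits
H(A,B) = -[(1/8)·log₂(1/8) + (1/8)·log₂(1/8) + (1/16)·log₂(1/16) + (3/16)·log₂(3/16) + (5/16)·log₂(5/16) + (3/16)·log₂(3/16)]
  = 0.3750 + 0.3750 + 0.2500 + 0.4528 + 0.5244 + 0.4528
  = 2.4300 bits

I(A;B) = H(A) + H(B) - H(A,B)
  = 1.5000 + 1.0000 - 2.4300
  = 0.0700 bits

Distribution 2 (P, Q):
Marginal P(P) (row sums):
  P(P=0) = 0 + 1/4 = 1/4
  P(P=1) = 3/16 + 9/16 = 3/4
Marginal P(Q) (column sums):
  P(Q=0) = 0 + 3/16 = 3/16
  P(Q=1) = 1/4 + 9/16 = 13/16

H(P) = -[(1/4)·log₂(1/4) + (3/4)·log₂(3/4)]
  = 0.5000 + 0.3113
  = 0.8113 bits
H(Q) = -[(3/16)·log₂(3/16) + (13/16)·log₂(13/16)]
  = 0.4528 + 0.2434
  = 0.6962 bits
H(P,Q) = -[(1/4)·log₂(1/4) + (3/16)·log₂(3/16) + (9/16)·log₂(9/16)]
  = 0.5000 + 0.4528 + 0.4669
  = 1.4197 bits

I(P;Q) = H(P) + H(Q) - H(P,Q)
  = 0.8113 + 0.6962 - 1.4197
  = 0.0878 bits

I(P;Q) = 0.0878 bits > I(A;B) = 0.0700 bits, so (P, Q) has the higher mutual information (stronger dependence).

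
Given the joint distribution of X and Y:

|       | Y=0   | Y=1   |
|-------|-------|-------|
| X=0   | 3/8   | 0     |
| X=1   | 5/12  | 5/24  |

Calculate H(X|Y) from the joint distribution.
Marginal P(Y) (column sums):
  P(Y=0) = 3/8 + 5/12 = 19/24
  P(Y=1) = 0 + 5/24 = 5/24

H(X|Y) = -Σ P(X,Y)·log₂ P(X|Y), where P(X|Y) = P(X,Y) / P(Y)
  (cells with P(X,Y) = 0 contribute 0)
  (X=0,Y=0): P(X|Y) = (3/8)/(19/24) = 9/19;  -(3/8)·log₂(9/19) = 0.4043
  (X=1,Y=0): P(X|Y) = (5/12)/(19/24) = 10/19;  -(5/12)·log₂(10/19) = 0.3858
  (X=1,Y=1): P(X|Y) = (5/24)/(5/24) = 1;  -(5/24)·log₂(1) = 0.0000
H(X|Y) = 0.4043 + 0.3858 + 0.0000
  = 0.7901 bits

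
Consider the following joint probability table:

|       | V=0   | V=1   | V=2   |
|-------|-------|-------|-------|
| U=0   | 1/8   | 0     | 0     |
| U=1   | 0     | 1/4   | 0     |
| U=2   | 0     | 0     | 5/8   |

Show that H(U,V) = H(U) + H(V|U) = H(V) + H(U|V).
Marginal P(U) (row sums):
  P(U=0) = 1/8 + 0 + 0 = 1/8
  P(U=1) = 0 + 1/4 + 0 = 1/4
  P(U=2) = 0 + 0 + 5/8 = 5/8
Marginal P(V) (column sums):
  P(V=0) = 1/8 + 0 + 0 = 1/8
  P(V=1) = 0 + 1/4 + 0 = 1/4
  P(V=2) = 0 + 0 + 5/8 = 5/8

Decomposition 1: H(U) + H(V|U)
H(U) = -[(1/8)·log₂(1/8) + (1/4)·log₂(1/4) + (5/8)·log₂(5/8)]
  = 0.3750 + 0.5000 + 0.4238
  = 1.2988 bits
H(V|U) = -Σ P(U,V)·log₂ P(V|U), where P(V|U) = P(U,V) / P(U)
  (cells with P(U,V) = 0 contribute 0)
  (U=0,V=0): P(V|U) = (1/8)/(1/8) = 1;  -(1/8)·log₂(1) = 0.0000
  (U=1,V=1): P(V|U) = (1/4)/(1/4) = 1;  -(1/4)·log₂(1) = 0.0000
  (U=2,V=2): P(V|U) = (5/8)/(5/8) = 1;  -(5/8)·log₂(1) = 0.0000
H(V|U) = 0.0000 + 0.0000 + 0.0000
  = 0.0000 bits
H(U) + H(V|U) = 1.2988 + 0.0000 = 1.2988 bits

Decomposition 2: H(V) + H(U|V)
H(V) = -[(1/8)·log₂(1/8) + (1/4)·log₂(1/4) + (5/8)·log₂(5/8)]
  = 0.3750 + 0.5000 + 0.4238
  = 1.2988 bits
H(U|V) = -Σ P(U,V)·log₂ P(U|V), where P(U|V) = P(U,V) / P(V)
  (cells with P(U,V) = 0 contribute 0)
  (U=0,V=0): P(U|V) = (1/8)/(1/8) = 1;  -(1/8)·log₂(1) = 0.0000
  (U=1,V=1): P(U|V) = (1/4)/(1/4) = 1;  -(1/4)·log₂(1) = 0.0000
  (U=2,V=2): P(U|V) = (5/8)/(5/8) = 1;  -(5/8)·log₂(1) = 0.0000
H(U|V) = 0.0000 + 0.0000 + 0.0000
  = 0.0000 bits
H(V) + H(U|V) = 1.2988 + 0.0000 = 1.2988 bits

Direct computation of the joint entropy:
H(U,V) = -[(1/8)·log₂(1/8) + (1/4)·log₂(1/4) + (5/8)·log₂(5/8)]
  = 0.3750 + 0.5000 + 0.4238
  = 1.2988 bits

All three agree: H(U,V) = 1.2988 bits ✓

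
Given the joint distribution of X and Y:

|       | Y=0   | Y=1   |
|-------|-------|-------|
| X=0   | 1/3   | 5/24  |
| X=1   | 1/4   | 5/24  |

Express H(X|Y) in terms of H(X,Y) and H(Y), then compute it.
H(X|Y) = H(X,Y) - H(Y)

Marginal P(Y) (column sums):
  P(Y=0) = 1/3 + 1/4 = 7/12
  P(Y=1) = 5/24 + 5/24 = 5/12

H(X,Y) = -[(1/3)·log₂(1/3) + (5/24)·log₂(5/24) + (1/4)·log₂(1/4) + (5/24)·log₂(5/24)]
  = 0.5283 + 0.4715 + 0.5000 + 0.4715
  = 1.9713 bits
H(Y) = -[(7/12)·log₂(7/12) + (5/12)·log₂(5/12)]
  = 0.4536 + 0.5263
  = 0.9799 bits

H(X|Y) = 1.9713 - 0.9799 = 0.9914 bits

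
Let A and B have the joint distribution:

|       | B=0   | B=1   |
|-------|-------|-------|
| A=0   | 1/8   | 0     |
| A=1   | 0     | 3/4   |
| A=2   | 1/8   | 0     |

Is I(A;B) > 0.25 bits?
Marginal P(A) (row sums):
  P(A=0) = 1/8 + 0 = 1/8
  P(A=1) = 0 + 3/4 = 3/4
  P(A=2) = 1/8 + 0 = 1/8
Marginal P(B) (column sums):
  P(B=0) = 1/8 + 0 + 1/8 = 1/4
  P(B=1) = 0 + 3/4 + 0 = 3/4

H(A) = -[(1/8)·log₂(1/8) + (3/4)·log₂(3/4) + (1/8)·log₂(1/8)]
  = 0.3750 + 0.3113 + 0.3750
  = 1.0613 bits
H(B) = -[(1/4)·log₂(1/4) + (3/4)·log₂(3/4)]
  = 0.5000 + 0.3113
  = 0.8113 bits
H(A,B) = -[(1/8)·log₂(1/8) + (3/4)·log₂(3/4) + (1/8)·log₂(1/8)]
  = 0.3750 + 0.3113 + 0.3750
  = 1.0613 bits

I(A;B) = H(A) + H(B) - H(A,B)
  = 1.0613 + 0.8113 - 1.0613
  = 0.8113 bits

Yes. I(A;B) = 0.8113 bits, which is > 0.25 bits.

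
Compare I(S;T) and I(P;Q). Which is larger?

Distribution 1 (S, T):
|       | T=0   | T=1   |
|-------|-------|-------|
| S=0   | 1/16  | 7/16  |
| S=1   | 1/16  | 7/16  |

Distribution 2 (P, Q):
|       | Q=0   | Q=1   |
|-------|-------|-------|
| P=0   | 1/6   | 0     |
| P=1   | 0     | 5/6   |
Distribution 1 (S, T):
Marginal P(S) (row sums):
  P(S=0) = 1/16 + 7/16 = 1/2
  P(S=1) = 1/16 + 7/16 = 1/2
Marginal P(T) (column sums):
  P(T=0) = 1/16 + 1/16 = 1/8
  P(T=1) = 7/16 + 7/16 = 7/8

H(S) = -[(1/2)·log₂(1/2) + (1/2)·log₂(1/2)]
  = 0.5000 + 0.5000
  = 1.0000 bits
H(T) = -[(1/8)·log₂(1/8) + (7/8)·log₂(7/8)]
  = 0.3750 + 0.1686
  = 0.5436 bits
H(S,T) = -[(1/16)·log₂(1/16) + (7/16)·log₂(7/16) + (1/16)·log₂(1/16) + (7/16)·log₂(7/16)]
  = 0.2500 + 0.5218 + 0.2500 + 0.5218
  = 1.5436 bits

I(S;T) = H(S) + H(T) - H(S,T)
  = 1.0000 + 0.5436 - 1.5436
  = 0.0000 bits

Distribution 2 (P, Q):
Marginal P(P) (row sums):
  P(P=0) = 1/6 + 0 = 1/6
  P(P=1) = 0 + 5/6 = 5/6
Marginal P(Q) (column sums):
  P(Q=0) = 1/6 + 0 = 1/6
  P(Q=1) = 0 + 5/6 = 5/6

H(P) = -[(1/6)·log₂(1/6) + (5/6)·log₂(5/6)]
  = 0.4308 + 0.2192
  = 0.6500 bits
H(Q) = -[(1/6)·log₂(1/6) + (5/6)·log₂(5/6)]
  = 0.4308 + 0.2192
  = 0.6500 bits
H(P,Q) = -[(1/6)·log₂(1/6) + (5/6)·log₂(5/6)]
  = 0.4308 + 0.2192
  = 0.6500 bits

I(P;Q) = H(P) + H(Q) - H(P,Q)
  = 0.6500 + 0.6500 - 0.6500
  = 0.6500 bits

I(P;Q) = 0.6500 bits > I(S;T) = 0.0000 bits, so (P, Q) has the higher mutual information (stronger dependence).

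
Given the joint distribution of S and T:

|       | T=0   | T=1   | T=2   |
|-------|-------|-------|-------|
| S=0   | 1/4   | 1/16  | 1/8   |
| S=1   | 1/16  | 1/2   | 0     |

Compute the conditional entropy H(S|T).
Marginal P(T) (column sums):
  P(T=0) = 1/4 + 1/16 = 5/16
  P(T=1) = 1/16 + 1/2 = 9/16
  P(T=2) = 1/8 + 0 = 1/8

H(S|T) = -Σ P(S,T)·log₂ P(S|T), where P(S|T) = P(S,T) / P(T)
  (cells with P(S,T) = 0 contribute 0)
  (S=0,T=0): P(S|T) = (1/4)/(5/16) = 4/5;  -(1/4)·log₂(4/5) = 0.0805
  (S=0,T=1): P(S|T) = (1/16)/(9/16) = 1/9;  -(1/16)·log₂(1/9) = 0.1981
  (S=0,T=2): P(S|T) = (1/8)/(1/8) = 1;  -(1/8)·log₂(1) = 0.0000
  (S=1,T=0): P(S|T) = (1/16)/(5/16) = 1/5;  -(1/16)·log₂(1/5) = 0.1451
  (S=1,T=1): P(S|T) = (1/2)/(9/16) = 8/9;  -(1/2)·log₂(8/9) = 0.0850
H(S|T) = 0.0805 + 0.1981 + 0.0000 + 0.1451 + 0.0850
  = 0.5087 bits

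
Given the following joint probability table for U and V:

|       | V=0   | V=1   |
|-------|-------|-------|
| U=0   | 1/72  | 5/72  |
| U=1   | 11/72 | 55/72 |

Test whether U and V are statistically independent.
Marginal P(U) (row sums):
  P(U=0) = 1/72 + 5/72 = 1/12
  P(U=1) = 11/72 + 55/72 = 11/12
Marginal P(V) (column sums):
  P(V=0) = 1/72 + 11/72 = 1/6
  P(V=1) = 5/72 + 55/72 = 5/6

U and V are independent iff P(U=i,V=j) = P(U=i)·P(V=j) for every cell.
  P(U=0)·P(V=0) = 1/12 × 1/6 = 1/72 = P(U=0,V=0) ✓
  P(U=0)·P(V=1) = 1/12 × 5/6 = 5/72 = P(U=0,V=1) ✓
  P(U=1)·P(V=0) = 11/12 × 1/6 = 11/72 = P(U=1,V=0) ✓
  P(U=1)·P(V=1) = 11/12 × 5/6 = 55/72 = P(U=1,V=1) ✓

Yes, U and V are independent: every cell factors, so I(U;V) = 0 bits.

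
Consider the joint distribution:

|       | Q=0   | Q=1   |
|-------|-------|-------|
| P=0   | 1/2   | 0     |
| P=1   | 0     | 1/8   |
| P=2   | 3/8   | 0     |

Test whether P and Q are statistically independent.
Marginal P(P) (row sums):
  P(P=0) = 1/2 + 0 = 1/2
  P(P=1) = 0 + 1/8 = 1/8
  P(P=2) = 3/8 + 0 = 3/8
Marginal P(Q) (column sums):
  P(Q=0) = 1/2 + 0 + 3/8 = 7/8
  P(Q=1) = 0 + 1/8 + 0 = 1/8

P and Q are independent iff P(P=i,Q=j) = P(P=i)·P(Q=j) for every cell.
  P(P=0)·P(Q=0) = 1/2 × 7/8 = 7/16, but P(P=0,Q=0) = 1/2 ✗

No, P and Q are not independent. Quantitatively, I(P;Q) > 0:

H(P) = -[(1/2)·log₂(1/2) + (1/8)·log₂(1/8) + (3/8)·log₂(3/8)]
  = 0.5000 + 0.3750 + 0.5306
  = 1.4056 bits
H(Q) = -[(7/8)·log₂(7/8) + (1/8)·log₂(1/8)]
  = 0.1686 + 0.3750
  = 0.5436 bits
H(P,Q) = -[(1/2)·log₂(1/2) + (1/8)·log₂(1/8) + (3/8)·log₂(3/8)]
  = 0.5000 + 0.3750 + 0.5306
  = 1.4056 bits
I(P;Q) = H(P) + H(Q) - H(P,Q) = 1.4056 + 0.5436 - 1.4056 = 0.5436 bits > 0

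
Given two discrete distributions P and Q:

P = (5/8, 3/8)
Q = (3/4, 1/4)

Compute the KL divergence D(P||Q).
D(P||Q) = Σ P(i) log₂(P(i)/Q(i))
  i=0: (5/8) × log₂((5/8)/(3/4)) = (5/8) × log₂(5/6) = -0.1644
  i=1: (3/8) × log₂((3/8)/(1/4)) = (3/8) × log₂(3/2) = 0.2194
D(P||Q) = -0.1644 + 0.2194
  = 0.0550 bits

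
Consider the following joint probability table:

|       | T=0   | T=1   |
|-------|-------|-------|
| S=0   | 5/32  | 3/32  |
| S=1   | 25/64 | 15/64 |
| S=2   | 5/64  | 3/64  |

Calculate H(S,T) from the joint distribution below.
H(S,T) = -Σ P(S,T) log₂ P(S,T), summed over the non-zero cells:
H(S,T) = -[(5/32)·log₂(5/32) + (3/32)·log₂(3/32) + (25/64)·log₂(25/64) + (15/64)·log₂(15/64) + (5/64)·log₂(5/64) + (3/64)·log₂(3/64)]
  = 0.4184 + 0.3202 + 0.5297 + 0.4906 + 0.2873 + 0.2070
  = 2.2532 bits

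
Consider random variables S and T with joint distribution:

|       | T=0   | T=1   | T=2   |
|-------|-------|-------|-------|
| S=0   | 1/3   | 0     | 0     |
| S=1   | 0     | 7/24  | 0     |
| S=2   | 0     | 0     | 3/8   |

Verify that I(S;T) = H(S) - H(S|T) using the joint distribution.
Left side, from I(S;T) = H(S) + H(T) - H(S,T):
Marginal P(S) (row sums):
  P(S=0) = 1/3 + 0 + 0 = 1/3
  P(S=1) = 0 + 7/24 + 0 = 7/24
  P(S=2) = 0 + 0 + 3/8 = 3/8
Marginal P(T) (column sums):
  P(T=0) = 1/3 + 0 + 0 = 1/3
  P(T=1) = 0 + 7/24 + 0 = 7/24
  P(T=2) = 0 + 0 + 3/8 = 3/8

H(S) = -[(1/3)·log₂(1/3) + (7/24)·log₂(7/24) + (3/8)·log₂(3/8)]
  = 0.5283 + 0.5185 + 0.5306
  = 1.5774 bits
H(T) = -[(1/3)·log₂(1/3) + (7/24)·log₂(7/24) + (3/8)·log₂(3/8)]
  = 0.5283 + 0.5185 + 0.5306
  = 1.5774 bits
H(S,T) = -[(1/3)·log₂(1/3) + (7/24)·log₂(7/24) + (3/8)·log₂(3/8)]
  = 0.5283 + 0.5185 + 0.5306
  = 1.5774 bits

I(S;T) = H(S) + H(T) - H(S,T)
  = 1.5774 + 1.5774 - 1.5774
  = 1.5774 bits

Right side, with H(S|T) computed directly from the conditional probabilities:
H(S|T) = -Σ P(S,T)·log₂ P(S|T), where P(S|T) = P(S,T) / P(T)
  (cells with P(S,T) = 0 contribute 0)
  (S=0,T=0): P(S|T) = (1/3)/(1/3) = 1;  -(1/3)·log₂(1) = 0.0000
  (S=1,T=1): P(S|T) = (7/24)/(7/24) = 1;  -(7/24)·log₂(1) = 0.0000
  (S=2,T=2): P(S|T) = (3/8)/(3/8) = 1;  -(3/8)·log₂(1) = 0.0000
H(S|T) = 0.0000 + 0.0000 + 0.0000
  = 0.0000 bits
H(S) - H(S|T) = 1.5774 - 0.0000 = 1.5774 bits

Both sides equal 1.5774 bits, so I(S;T) = H(S) - H(S|T) ✓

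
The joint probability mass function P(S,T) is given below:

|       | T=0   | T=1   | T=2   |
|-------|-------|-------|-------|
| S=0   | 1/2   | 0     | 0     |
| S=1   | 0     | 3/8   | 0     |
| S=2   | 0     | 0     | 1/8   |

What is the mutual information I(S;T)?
Marginal P(S) (row sums):
  P(S=0) = 1/2 + 0 + 0 = 1/2
  P(S=1) = 0 + 3/8 + 0 = 3/8
  P(S=2) = 0 + 0 + 1/8 = 1/8
Marginal P(T) (column sums):
  P(T=0) = 1/2 + 0 + 0 = 1/2
  P(T=1) = 0 + 3/8 + 0 = 3/8
  P(T=2) = 0 + 0 + 1/8 = 1/8

H(S) = -[(1/2)·log₂(1/2) + (3/8)·log₂(3/8) + (1/8)·log₂(1/8)]
  = 0.5000 + 0.5306 + 0.3750
  = 1.4056 bits
H(T) = -[(1/2)·log₂(1/2) + (3/8)·log₂(3/8) + (1/8)·log₂(1/8)]
  = 0.5000 + 0.5306 + 0.3750
  = 1.4056 bits
H(S,T) = -[(1/2)·log₂(1/2) + (3/8)·log₂(3/8) + (1/8)·log₂(1/8)]
  = 0.5000 + 0.5306 + 0.3750
  = 1.4056 bits

I(S;T) = H(S) + H(T) - H(S,T)
  = 1.4056 + 1.4056 - 1.4056
  = 1.4056 bits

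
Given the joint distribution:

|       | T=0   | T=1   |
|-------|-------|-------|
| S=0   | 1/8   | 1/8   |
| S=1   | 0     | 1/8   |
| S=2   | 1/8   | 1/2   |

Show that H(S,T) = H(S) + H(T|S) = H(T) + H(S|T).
Marginal P(S) (row sums):
  P(S=0) = 1/8 + 1/8 = 1/4
  P(S=1) = 0 + 1/8 = 1/8
  P(S=2) = 1/8 + 1/2 = 5/8
Marginal P(T) (column sums):
  P(T=0) = 1/8 + 0 + 1/8 = 1/4
  P(T=1) = 1/8 + 1/8 + 1/2 = 3/4

Decomposition 1: H(S) + H(T|S)
H(S) = -[(1/4)·log₂(1/4) + (1/8)·log₂(1/8) + (5/8)·log₂(5/8)]
  = 0.5000 + 0.3750 + 0.4238
  = 1.2988 bits
H(T|S) = -Σ P(S,T)·log₂ P(T|S), where P(T|S) = P(S,T) / P(S)
  (cells with P(S,T) = 0 contribute 0)
  (S=0,T=0): P(T|S) = (1/8)/(1/4) = 1/2;  -(1/8)·log₂(1/2) = 0.1250
  (S=0,T=1): P(T|S) = (1/8)/(1/4) = 1/2;  -(1/8)·log₂(1/2) = 0.1250
  (S=1,T=1): P(T|S) = (1/8)/(1/8) = 1;  -(1/8)·log₂(1) = 0.0000
  (S=2,T=0): P(T|S) = (1/8)/(5/8) = 1/5;  -(1/8)·log₂(1/5) = 0.2902
  (S=2,T=1): P(T|S) = (1/2)/(5/8) = 4/5;  -(1/2)·log₂(4/5) = 0.1610
H(T|S) = 0.1250 + 0.1250 + 0.0000 + 0.2902 + 0.1610
  = 0.7012 bits
H(S) + H(T|S) = 1.2988 + 0.7012 = 2.0000 bits

Decomposition 2: H(T) + H(S|T)
H(T) = -[(1/4)·log₂(1/4) + (3/4)·log₂(3/4)]
  = 0.5000 + 0.3113
  = 0.8113 bits
H(S|T) = -Σ P(S,T)·log₂ P(S|T), where P(S|T) = P(S,T) / P(T)
  (cells with P(S,T) = 0 contribute 0)
  (S=0,T=0): P(S|T) = (1/8)/(1/4) = 1/2;  -(1/8)·log₂(1/2) = 0.1250
  (S=0,T=1): P(S|T) = (1/8)/(3/4) = 1/6;  -(1/8)·log₂(1/6) = 0.3231
  (S=1,T=1): P(S|T) = (1/8)/(3/4) = 1/6;  -(1/8)·log₂(1/6) = 0.3231
  (S=2,T=0): P(S|T) = (1/8)/(1/4) = 1/2;  -(1/8)·log₂(1/2) = 0.1250
  (S=2,T=1): P(S|T) = (1/2)/(3/4) = 2/3;  -(1/2)·log₂(2/3) = 0.2925
H(S|T) = 0.1250 + 0.3231 + 0.3231 + 0.1250 + 0.2925
  = 1.1887 bits
H(T) + H(S|T) = 0.8113 + 1.1887 = 2.0000 bits

Direct computation of the joint entropy:
H(S,T) = -[(1/8)·log₂(1/8) + (1/8)·log₂(1/8) + (1/8)·log₂(1/8) + (1/8)·log₂(1/8) + (1/2)·log₂(1/2)]
  = 0.3750 + 0.3750 + 0.3750 + 0.3750 + 0.5000
  = 2.0000 bits

All three agree: H(S,T) = 2.0000 bits ✓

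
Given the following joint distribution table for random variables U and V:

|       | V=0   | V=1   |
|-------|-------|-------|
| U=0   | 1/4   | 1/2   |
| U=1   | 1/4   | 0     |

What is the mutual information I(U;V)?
Marginal P(U) (row sums):
  P(U=0) = 1/4 + 1/2 = 3/4
  P(U=1) = 1/4 + 0 = 1/4
Marginal P(V) (column sums):
  P(V=0) = 1/4 + 1/4 = 1/2
  P(V=1) = 1/2 + 0 = 1/2

H(U) = -[(3/4)·log₂(3/4) + (1/4)·log₂(1/4)]
  = 0.3113 + 0.5000
  = 0.8113 bits
H(V) = -[(1/2)·log₂(1/2) + (1/2)·log₂(1/2)]
  = 0.5000 + 0.5000
  = 1.0000 bits
H(U,V) = -[(1/4)·log₂(1/4) + (1/2)·log₂(1/2) + (1/4)·log₂(1/4)]
  = 0.5000 + 0.5000 + 0.5000
  = 1.5000 bits

I(U;V) = H(U) + H(V) - H(U,V)
  = 0.8113 + 1.0000 - 1.5000
  = 0.3113 bits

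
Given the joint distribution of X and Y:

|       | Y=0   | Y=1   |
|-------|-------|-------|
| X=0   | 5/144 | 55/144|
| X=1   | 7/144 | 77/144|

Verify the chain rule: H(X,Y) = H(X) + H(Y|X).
Left side:
H(X,Y) = -[(5/144)·log₂(5/144) + (55/144)·log₂(55/144) + (7/144)·log₂(7/144) + (77/144)·log₂(77/144)]
  = 0.1683 + 0.5304 + 0.2121 + 0.4829
  = 1.3937 bits

Right side:
Marginal P(X) (row sums):
  P(X=0) = 5/144 + 55/144 = 5/12
  P(X=1) = 7/144 + 77/144 = 7/12
H(X) = -[(5/12)·log₂(5/12) + (7/12)·log₂(7/12)]
  = 0.5263 + 0.4536
  = 0.9799 bits
H(Y|X) = -Σ P(X,Y)·log₂ P(Y|X), where P(Y|X) = P(X,Y) / P(X)
  (X=0,Y=0): P(Y|X) = (5/144)/(5/12) = 1/12;  -(5/144)·log₂(1/12) = 0.1245
  (X=0,Y=1): P(Y|X) = (55/144)/(5/12) = 11/12;  -(55/144)·log₂(11/12) = 0.0479
  (X=1,Y=0): P(Y|X) = (7/144)/(7/12) = 1/12;  -(7/144)·log₂(1/12) = 0.1743
  (X=1,Y=1): P(Y|X) = (77/144)/(7/12) = 11/12;  -(77/144)·log₂(11/12) = 0.0671
H(Y|X) = 0.1245 + 0.0479 + 0.1743 + 0.0671
  = 0.4138 bits
H(X) + H(Y|X) = 0.9799 + 0.4138 = 1.3937 bits

Both sides equal 1.3937 bits, so the chain rule holds ✓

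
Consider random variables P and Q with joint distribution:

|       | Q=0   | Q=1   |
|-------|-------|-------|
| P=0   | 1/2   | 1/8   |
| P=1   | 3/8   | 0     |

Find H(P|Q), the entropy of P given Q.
Marginal P(Q) (column sums):
  P(Q=0) = 1/2 + 3/8 = 7/8
  P(Q=1) = 1/8 + 0 = 1/8

H(P|Q) = -Σ P(P,Q)·log₂ P(P|Q), where P(P|Q) = P(P,Q) / P(Q)
  (cells with P(P,Q) = 0 contribute 0)
  (P=0,Q=0): P(P|Q) = (1/2)/(7/8) = 4/7;  -(1/2)·log₂(4/7) = 0.4037
  (P=0,Q=1): P(P|Q) = (1/8)/(1/8) = 1;  -(1/8)·log₂(1) = 0.0000
  (P=1,Q=0): P(P|Q) = (3/8)/(7/8) = 3/7;  -(3/8)·log₂(3/7) = 0.4584
H(P|Q) = 0.4037 + 0.0000 + 0.4584
  = 0.8621 bits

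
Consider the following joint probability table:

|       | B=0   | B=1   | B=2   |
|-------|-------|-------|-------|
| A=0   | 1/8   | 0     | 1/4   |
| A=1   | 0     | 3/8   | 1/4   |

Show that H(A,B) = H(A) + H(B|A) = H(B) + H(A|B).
Marginal P(A) (row sums):
  P(A=0) = 1/8 + 0 + 1/4 = 3/8
  P(A=1) = 0 + 3/8 + 1/4 = 5/8
Marginal P(B) (column sums):
  P(B=0) = 1/8 + 0 = 1/8
  P(B=1) = 0 + 3/8 = 3/8
  P(B=2) = 1/4 + 1/4 = 1/2

Decomposition 1: H(A) + H(B|A)
H(A) = -[(3/8)·log₂(3/8) + (5/8)·log₂(5/8)]
  = 0.5306 + 0.4238
  = 0.9544 bits
H(B|A) = -Σ P(A,B)·log₂ P(B|A), where P(B|A) = P(A,B) / P(A)
  (cells with P(A,B) = 0 contribute 0)
  (A=0,B=0): P(B|A) = (1/8)/(3/8) = 1/3;  -(1/8)·log₂(1/3) = 0.1981
  (A=0,B=2): P(B|A) = (1/4)/(3/8) = 2/3;  -(1/4)·log₂(2/3) = 0.1462
  (A=1,B=1): P(B|A) = (3/8)/(5/8) = 3/5;  -(3/8)·log₂(3/5) = 0.2764
  (A=1,B=2): P(B|A) = (1/4)/(5/8) = 2/5;  -(1/4)·log₂(2/5) = 0.3305
H(B|A) = 0.1981 + 0.1462 + 0.2764 + 0.3305
  = 0.9512 bits
H(A) + H(B|A) = 0.9544 + 0.9512 = 1.9056 bits

Decomposition 2: H(B) + H(A|B)
H(B) = -[(1/8)·log₂(1/8) + (3/8)·log₂(3/8) + (1/2)·log₂(1/2)]
  = 0.3750 + 0.5306 + 0.5000
  = 1.4056 bits
H(A|B) = -Σ P(A,B)·log₂ P(A|B), where P(A|B) = P(A,B) / P(B)
  (cells with P(A,B) = 0 contribute 0)
  (A=0,B=0): P(A|B) = (1/8)/(1/8) = 1;  -(1/8)·log₂(1) = 0.0000
  (A=0,B=2): P(A|B) = (1/4)/(1/2) = 1/2;  -(1/4)·log₂(1/2) = 0.2500
  (A=1,B=1): P(A|B) = (3/8)/(3/8) = 1;  -(3/8)·log₂(1) = 0.0000
  (A=1,B=2): P(A|B) = (1/4)/(1/2) = 1/2;  -(1/4)·log₂(1/2) = 0.2500
H(A|B) = 0.0000 + 0.2500 + 0.0000 + 0.2500
  = 0.5000 bits
H(B) + H(A|B) = 1.4056 + 0.5000 = 1.9056 bits

Direct computation of the joint entropy:
H(A,B) = -[(1/8)·log₂(1/8) + (1/4)·log₂(1/4) + (3/8)·log₂(3/8) + (1/4)·log₂(1/4)]
  = 0.3750 + 0.5000 + 0.5306 + 0.5000
  = 1.9056 bits

All three agree: H(A,B) = 1.9056 bits ✓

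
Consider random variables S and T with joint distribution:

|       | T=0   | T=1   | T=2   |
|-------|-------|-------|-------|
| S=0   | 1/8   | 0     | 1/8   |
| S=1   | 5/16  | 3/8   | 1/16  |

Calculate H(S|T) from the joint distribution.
Marginal P(T) (column sums):
  P(T=0) = 1/8 + 5/16 = 7/16
  P(T=1) = 0 + 3/8 = 3/8
  P(T=2) = 1/8 + 1/16 = 3/16

H(S|T) = -Σ P(S,T)·log₂ P(S|T), where P(S|T) = P(S,T) / P(T)
  (cells with P(S,T) = 0 contribute 0)
  (S=0,T=0): P(S|T) = (1/8)/(7/16) = 2/7;  -(1/8)·log₂(2/7) = 0.2259
  (S=0,T=2): P(S|T) = (1/8)/(3/16) = 2/3;  -(1/8)·log₂(2/3) = 0.0731
  (S=1,T=0): P(S|T) = (5/16)/(7/16) = 5/7;  -(5/16)·log₂(5/7) = 0.1517
  (S=1,T=1): P(S|T) = (3/8)/(3/8) = 1;  -(3/8)·log₂(1) = 0.0000
  (S=1,T=2): P(S|T) = (1/16)/(3/16) = 1/3;  -(1/16)·log₂(1/3) = 0.0991
H(S|T) = 0.2259 + 0.0731 + 0.1517 + 0.0000 + 0.0991
  = 0.5498 bits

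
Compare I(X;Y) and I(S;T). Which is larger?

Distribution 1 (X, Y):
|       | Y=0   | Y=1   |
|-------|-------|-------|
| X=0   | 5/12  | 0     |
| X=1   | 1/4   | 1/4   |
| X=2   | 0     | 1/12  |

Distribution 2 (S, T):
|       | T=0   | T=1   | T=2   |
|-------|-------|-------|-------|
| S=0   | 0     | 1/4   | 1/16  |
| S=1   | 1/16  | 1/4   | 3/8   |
Distribution 1 (X, Y):
Marginal P(X) (row sums):
  P(X=0) = 5/12 + 0 = 5/12
  P(X=1) = 1/4 + 1/4 = 1/2
  P(X=2) = 0 + 1/12 = 1/12
Marginal P(Y) (column sums):
  P(Y=0) = 5/12 + 1/4 + 0 = 2/3
  P(Y=1) = 0 + 1/4 + 1/12 = 1/3

H(X) = -[(5/12)·log₂(5/12) + (1/2)·log₂(1/2) + (1/12)·log₂(1/12)]
  = 0.5263 + 0.5000 + 0.2987
  = 1.3250 bits
H(Y) = -[(2/3)·log₂(2/3) + (1/3)·log₂(1/3)]
  = 0.3900 + 0.5283
  = 0.9183 bits
H(X,Y) = -[(5/12)·log₂(5/12) + (1/4)·log₂(1/4) + (1/4)·log₂(1/4) + (1/12)·log₂(1/12)]
  = 0.5263 + 0.5000 + 0.5000 + 0.2987
  = 1.8250 bits

I(X;Y) = H(X) + H(Y) - H(X,Y)
  = 1.3250 + 0.9183 - 1.8250
  = 0.4183 bits

Distribution 2 (S, T):
Marginal P(S) (row sums):
  P(S=0) = 0 + 1/4 + 1/16 = 5/16
  P(S=1) = 1/16 + 1/4 + 3/8 = 11/16
Marginal P(T) (column sums):
  P(T=0) = 0 + 1/16 = 1/16
  P(T=1) = 1/4 + 1/4 = 1/2
  P(T=2) = 1/16 + 3/8 = 7/16

H(S) = -[(5/16)·log₂(5/16) + (11/16)·log₂(11/16)]
  = 0.5244 + 0.3716
  = 0.8960 bits
H(T) = -[(1/16)·log₂(1/16) + (1/2)·log₂(1/2) + (7/16)·log₂(7/16)]
  = 0.2500 + 0.5000 + 0.5218
  = 1.2718 bits
H(S,T) = -[(1/4)·log₂(1/4) + (1/16)·log₂(1/16) + (1/16)·log₂(1/16) + (1/4)·log₂(1/4) + (3/8)·log₂(3/8)]
  = 0.5000 + 0.2500 + 0.2500 + 0.5000 + 0.5306
  = 2.0306 bits

I(S;T) = H(S) + H(T) - H(S,T)
  = 0.8960 + 1.2718 - 2.0306
  = 0.1372 bits

I(X;Y) = 0.4183 bits > I(S;T) = 0.1372 bits, so (X, Y) has the higher mutual information (stronger dependence).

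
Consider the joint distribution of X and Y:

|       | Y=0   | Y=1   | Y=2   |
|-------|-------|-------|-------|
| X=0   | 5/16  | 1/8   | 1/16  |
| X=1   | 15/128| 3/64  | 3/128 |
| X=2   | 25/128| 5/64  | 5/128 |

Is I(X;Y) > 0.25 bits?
Marginal P(X) (row sums):
  P(X=0) = 5/16 + 1/8 + 1/16 = 1/2
  P(X=1) = 15/128 + 3/64 + 3/128 = 3/16
  P(X=2) = 25/128 + 5/64 + 5/128 = 5/16
Marginal P(Y) (column sums):
  P(Y=0) = 5/16 + 15/128 + 25/128 = 5/8
  P(Y=1) = 1/8 + 3/64 + 5/64 = 1/4
  P(Y=2) = 1/16 + 3/128 + 5/128 = 1/8

H(X) = -[(1/2)·log₂(1/2) + (3/16)·log₂(3/16) + (5/16)·log₂(5/16)]
  = 0.5000 + 0.4528 + 0.5244
  = 1.4772 bits
H(Y) = -[(5/8)·log₂(5/8) + (1/4)·log₂(1/4) + (1/8)·log₂(1/8)]
  = 0.4238 + 0.5000 + 0.3750
  = 1.2988 bits
H(X,Y) = -[(5/16)·log₂(5/16) + (1/8)·log₂(1/8) + (1/16)·log₂(1/16) + (15/128)·log₂(15/128) + (3/64)·log₂(3/64) + (3/128)·log₂(3/128) + (25/128)·log₂(25/128) + (5/64)·log₂(5/64) + (5/128)·log₂(5/128)]
  = 0.5244 + 0.3750 + 0.2500 + 0.3625 + 0.2070 + 0.1269 + 0.4602 + 0.2873 + 0.1827
  = 2.7760 bits

I(X;Y) = H(X) + H(Y) - H(X,Y)
  = 1.4772 + 1.2988 - 2.7760
  = 0.0000 bits

No. I(X;Y) = 0.0000 bits, which is ≤ 0.25 bits.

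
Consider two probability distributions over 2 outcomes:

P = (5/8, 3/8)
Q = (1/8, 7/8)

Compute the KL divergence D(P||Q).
D(P||Q) = Σ P(i) log₂(P(i)/Q(i))
  i=0: (5/8) × log₂((5/8)/(1/8)) = (5/8) × log₂(5) = 1.4512
  i=1: (3/8) × log₂((3/8)/(7/8)) = (3/8) × log₂(3/7) = -0.4584
D(P||Q) = 1.4512 - 0.4584
  = 0.9928 bits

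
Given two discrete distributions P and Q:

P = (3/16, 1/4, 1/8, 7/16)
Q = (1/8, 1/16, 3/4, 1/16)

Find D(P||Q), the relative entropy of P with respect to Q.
D(P||Q) = Σ P(i) log₂(P(i)/Q(i))
  i=0: (3/16) × log₂((3/16)/(1/8)) = (3/16) × log₂(3/2) = 0.1097
  i=1: (1/4) × log₂((1/4)/(1/16)) = (1/4) × log₂(4) = 0.5000
  i=2: (1/8) × log₂((1/8)/(3/4)) = (1/8) × log₂(1/6) = -0.3231
  i=3: (7/16) × log₂((7/16)/(1/16)) = (7/16) × log₂(7) = 1.2282
D(P||Q) = 0.1097 + 0.5000 - 0.3231 + 1.2282
  = 1.5148 bits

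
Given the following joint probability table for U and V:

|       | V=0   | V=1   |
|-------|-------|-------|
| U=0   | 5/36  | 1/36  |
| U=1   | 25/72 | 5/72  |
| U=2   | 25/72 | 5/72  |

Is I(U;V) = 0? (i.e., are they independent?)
Marginal P(U) (row sums):
  P(U=0) = 5/36 + 1/36 = 1/6
  P(U=1) = 25/72 + 5/72 = 5/12
  P(U=2) = 25/72 + 5/72 = 5/12
Marginal P(V) (column sums):
  P(V=0) = 5/36 + 25/72 + 25/72 = 5/6
  P(V=1) = 1/36 + 5/72 + 5/72 = 1/6

U and V are independent iff P(U=i,V=j) = P(U=i)·P(V=j) for every cell.
  P(U=0)·P(V=0) = 1/6 × 5/6 = 5/36 = P(U=0,V=0) ✓
  P(U=0)·P(V=1) = 1/6 × 1/6 = 1/36 = P(U=0,V=1) ✓
  P(U=1)·P(V=0) = 5/12 × 5/6 = 25/72 = P(U=1,V=0) ✓
  P(U=1)·P(V=1) = 5/12 × 1/6 = 5/72 = P(U=1,V=1) ✓
  P(U=2)·P(V=0) = 5/12 × 5/6 = 25/72 = P(U=2,V=0) ✓
  P(U=2)·P(V=1) = 5/12 × 1/6 = 5/72 = P(U=2,V=1) ✓

Yes, U and V are independent: every cell factors, so I(U;V) = 0 bits.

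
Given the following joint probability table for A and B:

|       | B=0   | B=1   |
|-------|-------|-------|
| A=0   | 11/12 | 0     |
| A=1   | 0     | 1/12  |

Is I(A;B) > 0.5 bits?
Marginal P(A) (row sums):
  P(A=0) = 11/12 + 0 = 11/12
  P(A=1) = 0 + 1/12 = 1/12
Marginal P(B) (column sums):
  P(B=0) = 11/12 + 0 = 11/12
  P(B=1) = 0 + 1/12 = 1/12

H(A) = -[(11/12)·log₂(11/12) + (1/12)·log₂(1/12)]
  = 0.1151 + 0.2987
  = 0.4138 bits
H(B) = -[(11/12)·log₂(11/12) + (1/12)·log₂(1/12)]
  = 0.1151 + 0.2987
  = 0.4138 bits
H(A,B) = -[(11/12)·log₂(11/12) + (1/12)·log₂(1/12)]
  = 0.1151 + 0.2987
  = 0.4138 bits

I(A;B) = H(A) + H(B) - H(A,B)
  = 0.4138 + 0.4138 - 0.4138
  = 0.4138 bits

No. I(A;B) = 0.4138 bits, which is ≤ 0.5 bits.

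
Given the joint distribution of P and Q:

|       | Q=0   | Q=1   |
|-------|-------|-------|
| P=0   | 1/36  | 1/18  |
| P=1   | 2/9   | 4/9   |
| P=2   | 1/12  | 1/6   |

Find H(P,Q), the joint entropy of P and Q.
H(P,Q) = -Σ P(P,Q) log₂ P(P,Q), summed over the non-zero cells:
H(P,Q) = -[(1/36)·log₂(1/36) + (1/18)·log₂(1/18) + (2/9)·log₂(2/9) + (4/9)·log₂(4/9) + (1/12)·log₂(1/12) + (1/6)·log₂(1/6)]
  = 0.1436 + 0.2317 + 0.4822 + 0.5200 + 0.2987 + 0.4308
  = 2.1070 bits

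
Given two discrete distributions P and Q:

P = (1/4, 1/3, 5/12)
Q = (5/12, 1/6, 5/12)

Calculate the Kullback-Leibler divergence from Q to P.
D(P||Q) = Σ P(i) log₂(P(i)/Q(i))
  i=0: (1/4) × log₂((1/4)/(5/12)) = (1/4) × log₂(3/5) = -0.1842
  i=1: (1/3) × log₂((1/3)/(1/6)) = (1/3) × log₂(2) = 0.3333
  i=2: (5/12) × log₂((5/12)/(5/12)) = (5/12) × log₂(1) = 0.0000
D(P||Q) = -0.1842 + 0.3333 + 0.0000
  = 0.1491 bits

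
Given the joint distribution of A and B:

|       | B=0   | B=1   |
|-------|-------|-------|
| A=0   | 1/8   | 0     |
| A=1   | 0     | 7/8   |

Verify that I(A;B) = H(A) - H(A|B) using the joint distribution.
Left side, from I(A;B) = H(A) + H(B) - H(A,B):
Marginal P(A) (row sums):
  P(A=0) = 1/8 + 0 = 1/8
  P(A=1) = 0 + 7/8 = 7/8
Marginal P(B) (column sums):
  P(B=0) = 1/8 + 0 = 1/8
  P(B=1) = 0 + 7/8 = 7/8

H(A) = -[(1/8)·log₂(1/8) + (7/8)·log₂(7/8)]
  = 0.3750 + 0.1686
  = 0.5436 bits
H(B) = -[(1/8)·log₂(1/8) + (7/8)·log₂(7/8)]
  = 0.3750 + 0.1686
  = 0.5436 bits
H(A,B) = -[(1/8)·log₂(1/8) + (7/8)·log₂(7/8)]
  = 0.3750 + 0.1686
  = 0.5436 bits

I(A;B) = H(A) + H(B) - H(A,B)
  = 0.5436 + 0.5436 - 0.5436
  = 0.5436 bits

Right side, with H(A|B) computed directly from the conditional probabilities:
H(A|B) = -Σ P(A,B)·log₂ P(A|B), where P(A|B) = P(A,B) / P(B)
  (cells with P(A,B) = 0 contribute 0)
  (A=0,B=0): P(A|B) = (1/8)/(1/8) = 1;  -(1/8)·log₂(1) = 0.0000
  (A=1,B=1): P(A|B) = (7/8)/(7/8) = 1;  -(7/8)·log₂(1) = 0.0000
H(A|B) = 0.0000 + 0.0000
  = 0.0000 bits
H(A) - H(A|B) = 0.5436 - 0.0000 = 0.5436 bits

Both sides equal 0.5436 bits, so I(A;B) = H(A) - H(A|B) ✓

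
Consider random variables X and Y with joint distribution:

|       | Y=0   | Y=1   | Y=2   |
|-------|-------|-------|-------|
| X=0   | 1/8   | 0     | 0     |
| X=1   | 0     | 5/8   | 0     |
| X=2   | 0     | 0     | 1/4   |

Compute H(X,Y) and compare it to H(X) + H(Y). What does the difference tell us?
Marginal P(X) (row sums):
  P(X=0) = 1/8 + 0 + 0 = 1/8
  P(X=1) = 0 + 5/8 + 0 = 5/8
  P(X=2) = 0 + 0 + 1/4 = 1/4
Marginal P(Y) (column sums):
  P(Y=0) = 1/8 + 0 + 0 = 1/8
  P(Y=1) = 0 + 5/8 + 0 = 5/8
  P(Y=2) = 0 + 0 + 1/4 = 1/4

H(X,Y) = -[(1/8)·log₂(1/8) + (5/8)·log₂(5/8) + (1/4)·log₂(1/4)]
  = 0.3750 + 0.4238 + 0.5000
  = 1.2988 bits
H(X) = -[(1/8)·log₂(1/8) + (5/8)·log₂(5/8) + (1/4)·log₂(1/4)]
  = 0.3750 + 0.4238 + 0.5000
  = 1.2988 bits
H(Y) = -[(1/8)·log₂(1/8) + (5/8)·log₂(5/8) + (1/4)·log₂(1/4)]
  = 0.3750 + 0.4238 + 0.5000
  = 1.2988 bits

H(X) + H(Y) = 1.2988 + 1.2988 = 2.5976 bits
Difference: H(X) + H(Y) - H(X,Y) = 2.5976 - 1.2988 = 1.2988 bits = I(X;Y)

The difference is the mutual information; it is positive here, so X and Y are dependent (knowing one reduces uncertainty about the other by 1.2988 bits).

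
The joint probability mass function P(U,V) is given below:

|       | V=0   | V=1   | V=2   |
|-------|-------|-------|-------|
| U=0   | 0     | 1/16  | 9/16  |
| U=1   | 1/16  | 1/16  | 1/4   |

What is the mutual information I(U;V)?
Marginal P(U) (row sums):
  P(U=0) = 0 + 1/16 + 9/16 = 5/8
  P(U=1) = 1/16 + 1/16 + 1/4 = 3/8
Marginal P(V) (column sums):
  P(V=0) = 0 + 1/16 = 1/16
  P(V=1) = 1/16 + 1/16 = 1/8
  P(V=2) = 9/16 + 1/4 = 13/16

H(U) = -[(5/8)·log₂(5/8) + (3/8)·log₂(3/8)]
  = 0.4238 + 0.5306
  = 0.9544 bits
H(V) = -[(1/16)·log₂(1/16) + (1/8)·log₂(1/8) + (13/16)·log₂(13/16)]
  = 0.2500 + 0.3750 + 0.2434
  = 0.8684 bits
H(U,V) = -[(1/16)·log₂(1/16) + (9/16)·log₂(9/16) + (1/16)·log₂(1/16) + (1/16)·log₂(1/16) + (1/4)·log₂(1/4)]
  = 0.2500 + 0.4669 + 0.2500 + 0.2500 + 0.5000
  = 1.7169 bits

I(U;V) = H(U) + H(V) - H(U,V)
  = 0.9544 + 0.8684 - 1.7169
  = 0.1059 bits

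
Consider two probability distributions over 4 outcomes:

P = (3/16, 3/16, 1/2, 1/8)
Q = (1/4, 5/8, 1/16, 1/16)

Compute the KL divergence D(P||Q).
D(P||Q) = Σ P(i) log₂(P(i)/Q(i))
  i=0: (3/16) × log₂((3/16)/(1/4)) = (3/16) × log₂(3/4) = -0.0778
  i=1: (3/16) × log₂((3/16)/(5/8)) = (3/16) × log₂(3/10) = -0.3257
  i=2: (1/2) × log₂((1/2)/(1/16)) = (1/2) × log₂(8) = 1.5000
  i=3: (1/8) × log₂((1/8)/(1/16)) = (1/8) × log₂(2) = 0.1250
D(P||Q) = -0.0778 - 0.3257 + 1.5000 + 0.1250
  = 1.2215 bits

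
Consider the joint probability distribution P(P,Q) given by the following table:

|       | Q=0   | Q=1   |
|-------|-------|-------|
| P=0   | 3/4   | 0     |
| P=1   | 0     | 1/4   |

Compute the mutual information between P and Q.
Marginal P(P) (row sums):
  P(P=0) = 3/4 + 0 = 3/4
  P(P=1) = 0 + 1/4 = 1/4
Marginal P(Q) (column sums):
  P(Q=0) = 3/4 + 0 = 3/4
  P(Q=1) = 0 + 1/4 = 1/4

H(P) = -[(3/4)·log₂(3/4) + (1/4)·log₂(1/4)]
  = 0.3113 + 0.5000
  = 0.8113 bits
H(Q) = -[(3/4)·log₂(3/4) + (1/4)·log₂(1/4)]
  = 0.3113 + 0.5000
  = 0.8113 bits
H(P,Q) = -[(3/4)·log₂(3/4) + (1/4)·log₂(1/4)]
  = 0.3113 + 0.5000
  = 0.8113 bits

I(P;Q) = H(P) + H(Q) - H(P,Q)
  = 0.8113 + 0.8113 - 0.8113
  = 0.8113 bits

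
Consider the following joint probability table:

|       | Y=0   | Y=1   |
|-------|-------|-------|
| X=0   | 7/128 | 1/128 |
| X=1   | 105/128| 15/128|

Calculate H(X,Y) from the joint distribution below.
H(X,Y) = -Σ P(X,Y) log₂ P(X,Y), summed over the non-zero cells:
H(X,Y) = -[(7/128)·log₂(7/128) + (1/128)·log₂(1/128) + (105/128)·log₂(105/128) + (15/128)·log₂(15/128)]
  = 0.2293 + 0.0547 + 0.2344 + 0.3625
  = 0.8809 bits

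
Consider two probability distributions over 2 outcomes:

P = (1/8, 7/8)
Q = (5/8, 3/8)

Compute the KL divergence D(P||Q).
D(P||Q) = Σ P(i) log₂(P(i)/Q(i))
  i=0: (1/8) × log₂((1/8)/(5/8)) = (1/8) × log₂(1/5) = -0.2902
  i=1: (7/8) × log₂((7/8)/(3/8)) = (7/8) × log₂(7/3) = 1.0696
D(P||Q) = -0.2902 + 1.0696
  = 0.7794 bits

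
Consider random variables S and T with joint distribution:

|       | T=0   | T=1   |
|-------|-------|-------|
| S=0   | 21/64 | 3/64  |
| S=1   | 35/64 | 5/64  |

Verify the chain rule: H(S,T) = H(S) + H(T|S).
Left side:
H(S,T) = -[(21/64)·log₂(21/64) + (3/64)·log₂(3/64) + (35/64)·log₂(35/64) + (5/64)·log₂(5/64)]
  = 0.5275 + 0.2070 + 0.4762 + 0.2873
  = 1.4980 bits

Right side:
Marginal P(S) (row sums):
  P(S=0) = 21/64 + 3/64 = 3/8
  P(S=1) = 35/64 + 5/64 = 5/8
H(S) = -[(3/8)·log₂(3/8) + (5/8)·log₂(5/8)]
  = 0.5306 + 0.4238
  = 0.9544 bits
H(T|S) = -Σ P(S,T)·log₂ P(T|S), where P(T|S) = P(S,T) / P(S)
  (S=0,T=0): P(T|S) = (21/64)/(3/8) = 7/8;  -(21/64)·log₂(7/8) = 0.0632
  (S=0,T=1): P(T|S) = (3/64)/(3/8) = 1/8;  -(3/64)·log₂(1/8) = 0.1406
  (S=1,T=0): P(T|S) = (35/64)/(5/8) = 7/8;  -(35/64)·log₂(7/8) = 0.1054
  (S=1,T=1): P(T|S) = (5/64)/(5/8) = 1/8;  -(5/64)·log₂(1/8) = 0.2344
H(T|S) = 0.0632 + 0.1406 + 0.1054 + 0.2344
  = 0.5436 bits
H(S) + H(T|S) = 0.9544 + 0.5436 = 1.4980 bits

Both sides equal 1.4980 bits, so the chain rule holds ✓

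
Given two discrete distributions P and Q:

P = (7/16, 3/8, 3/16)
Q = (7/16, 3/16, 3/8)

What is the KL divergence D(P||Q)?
D(P||Q) = Σ P(i) log₂(P(i)/Q(i))
  i=0: (7/16) × log₂((7/16)/(7/16)) = (7/16) × log₂(1) = 0.0000
  i=1: (3/8) × log₂((3/8)/(3/16)) = (3/8) × log₂(2) = 0.3750
  i=2: (3/16) × log₂((3/16)/(3/8)) = (3/16) × log₂(1/2) = -0.1875
D(P||Q) = 0.0000 + 0.3750 - 0.1875
  = 0.1875 bits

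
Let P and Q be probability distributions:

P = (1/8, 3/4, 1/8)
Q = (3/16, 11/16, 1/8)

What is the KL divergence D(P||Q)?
D(P||Q) = Σ P(i) log₂(P(i)/Q(i))
  i=0: (1/8) × log₂((1/8)/(3/16)) = (1/8) × log₂(2/3) = -0.0731
  i=1: (3/4) × log₂((3/4)/(11/16)) = (3/4) × log₂(12/11) = 0.0941
  i=2: (1/8) × log₂((1/8)/(1/8)) = (1/8) × log₂(1) = 0.0000
D(P||Q) = -0.0731 + 0.0941 + 0.0000
  = 0.0210 bits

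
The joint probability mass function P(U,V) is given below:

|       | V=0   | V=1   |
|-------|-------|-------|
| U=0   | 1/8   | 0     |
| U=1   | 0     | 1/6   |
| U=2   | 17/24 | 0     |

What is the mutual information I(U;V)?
Marginal P(U) (row sums):
  P(U=0) = 1/8 + 0 = 1/8
  P(U=1) = 0 + 1/6 = 1/6
  P(U=2) = 17/24 + 0 = 17/24
Marginal P(V) (column sums):
  P(V=0) = 1/8 + 0 + 17/24 = 5/6
  P(V=1) = 0 + 1/6 + 0 = 1/6

H(U) = -[(1/8)·log₂(1/8) + (1/6)·log₂(1/6) + (17/24)·log₂(17/24)]
  = 0.3750 + 0.4308 + 0.3524
  = 1.1582 bits
H(V) = -[(5/6)·log₂(5/6) + (1/6)·log₂(1/6)]
  = 0.2192 + 0.4308
  = 0.6500 bits
H(U,V) = -[(1/8)·log₂(1/8) + (1/6)·log₂(1/6) + (17/24)·log₂(17/24)]
  = 0.3750 + 0.4308 + 0.3524
  = 1.1582 bits

I(U;V) = H(U) + H(V) - H(U,V)
  = 1.1582 + 0.6500 - 1.1582
  = 0.6500 bits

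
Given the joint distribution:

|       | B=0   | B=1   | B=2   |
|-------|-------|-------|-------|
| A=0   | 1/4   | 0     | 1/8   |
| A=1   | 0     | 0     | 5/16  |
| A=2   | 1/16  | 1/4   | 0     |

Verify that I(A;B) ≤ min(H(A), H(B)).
Marginal P(A) (row sums):
  P(A=0) = 1/4 + 0 + 1/8 = 3/8
  P(A=1) = 0 + 0 + 5/16 = 5/16
  P(A=2) = 1/16 + 1/4 + 0 = 5/16
Marginal P(B) (column sums):
  P(B=0) = 1/4 + 0 + 1/16 = 5/16
  P(B=1) = 0 + 0 + 1/4 = 1/4
  P(B=2) = 1/8 + 5/16 + 0 = 7/16

H(A) = -[(3/8)·log₂(3/8) + (5/16)·log₂(5/16) + (5/16)·log₂(5/16)]
  = 0.5306 + 0.5244 + 0.5244
  = 1.5794 bits
H(B) = -[(5/16)·log₂(5/16) + (1/4)·log₂(1/4) + (7/16)·log₂(7/16)]
  = 0.5244 + 0.5000 + 0.5218
  = 1.5462 bits
H(A,B) = -[(1/4)·log₂(1/4) + (1/8)·log₂(1/8) + (5/16)·log₂(5/16) + (1/16)·log₂(1/16) + (1/4)·log₂(1/4)]
  = 0.5000 + 0.3750 + 0.5244 + 0.2500 + 0.5000
  = 2.1494 bits

I(A;B) = H(A) + H(B) - H(A,B)
  = 1.5794 + 1.5462 - 2.1494
  = 0.9762 bits

min(H(A), H(B)) = min(1.5794, 1.5462) = 1.5462 bits
Since 0.9762 ≤ 1.5462, the bound is satisfied ✓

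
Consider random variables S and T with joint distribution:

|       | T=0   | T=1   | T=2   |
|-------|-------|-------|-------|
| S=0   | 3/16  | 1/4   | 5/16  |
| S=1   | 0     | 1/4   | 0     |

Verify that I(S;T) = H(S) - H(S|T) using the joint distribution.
Left side, from I(S;T) = H(S) + H(T) - H(S,T):
Marginal P(S) (row sums):
  P(S=0) = 3/16 + 1/4 + 5/16 = 3/4
  P(S=1) = 0 + 1/4 + 0 = 1/4
Marginal P(T) (column sums):
  P(T=0) = 3/16 + 0 = 3/16
  P(T=1) = 1/4 + 1/4 = 1/2
  P(T=2) = 5/16 + 0 = 5/16

H(S) = -[(3/4)·log₂(3/4) + (1/4)·log₂(1/4)]
  = 0.3113 + 0.5000
  = 0.8113 bits
H(T) = -[(3/16)·log₂(3/16) + (1/2)·log₂(1/2) + (5/16)·log₂(5/16)]
  = 0.4528 + 0.5000 + 0.5244
  = 1.4772 bits
H(S,T) = -[(3/16)·log₂(3/16) + (1/4)·log₂(1/4) + (5/16)·log₂(5/16) + (1/4)·log₂(1/4)]
  = 0.4528 + 0.5000 + 0.5244 + 0.5000
  = 1.9772 bits

I(S;T) = H(S) + H(T) - H(S,T)
  = 0.8113 + 1.4772 - 1.9772
  = 0.3113 bits

Right side, with H(S|T) computed directly from the conditional probabilities:
H(S|T) = -Σ P(S,T)·log₂ P(S|T), where P(S|T) = P(S,T) / P(T)
  (cells with P(S,T) = 0 contribute 0)
  (S=0,T=0): P(S|T) = (3/16)/(3/16) = 1;  -(3/16)·log₂(1) = 0.0000
  (S=0,T=1): P(S|T) = (1/4)/(1/2) = 1/2;  -(1/4)·log₂(1/2) = 0.2500
  (S=0,T=2): P(S|T) = (5/16)/(5/16) = 1;  -(5/16)·log₂(1) = 0.0000
  (S=1,T=1): P(S|T) = (1/4)/(1/2) = 1/2;  -(1/4)·log₂(1/2) = 0.2500
H(S|T) = 0.0000 + 0.2500 + 0.0000 + 0.2500
  = 0.5000 bits
H(S) - H(S|T) = 0.8113 - 0.5000 = 0.3113 bits

Both sides equal 0.3113 bits, so I(S;T) = H(S) - H(S|T) ✓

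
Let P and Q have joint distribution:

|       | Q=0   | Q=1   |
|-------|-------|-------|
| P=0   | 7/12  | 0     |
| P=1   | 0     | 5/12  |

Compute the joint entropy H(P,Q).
H(P,Q) = -Σ P(P,Q) log₂ P(P,Q), summed over the non-zero cells:
H(P,Q) = -[(7/12)·log₂(7/12) + (5/12)·log₂(5/12)]
  = 0.4536 + 0.5263
  = 0.9799 bits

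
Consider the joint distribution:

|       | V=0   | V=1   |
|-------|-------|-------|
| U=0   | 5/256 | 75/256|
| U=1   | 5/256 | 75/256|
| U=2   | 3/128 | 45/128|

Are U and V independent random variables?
Marginal P(U) (row sums):
  P(U=0) = 5/256 + 75/256 = 5/16
  P(U=1) = 5/256 + 75/256 = 5/16
  P(U=2) = 3/128 + 45/128 = 3/8
Marginal P(V) (column sums):
  P(V=0) = 5/256 + 5/256 + 3/128 = 1/16
  P(V=1) = 75/256 + 75/256 + 45/128 = 15/16

U and V are independent iff P(U=i,V=j) = P(U=i)·P(V=j) for every cell.
  P(U=0)·P(V=0) = 5/16 × 1/16 = 5/256 = P(U=0,V=0) ✓
  P(U=0)·P(V=1) = 5/16 × 15/16 = 75/256 = P(U=0,V=1) ✓
  P(U=1)·P(V=0) = 5/16 × 1/16 = 5/256 = P(U=1,V=0) ✓
  P(U=1)·P(V=1) = 5/16 × 15/16 = 75/256 = P(U=1,V=1) ✓
  P(U=2)·P(V=0) = 3/8 × 1/16 = 3/128 = P(U=2,V=0) ✓
  P(U=2)·P(V=1) = 3/8 × 15/16 = 45/128 = P(U=2,V=1) ✓

Yes, U and V are independent: every cell factors, so I(U;V) = 0 bits.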